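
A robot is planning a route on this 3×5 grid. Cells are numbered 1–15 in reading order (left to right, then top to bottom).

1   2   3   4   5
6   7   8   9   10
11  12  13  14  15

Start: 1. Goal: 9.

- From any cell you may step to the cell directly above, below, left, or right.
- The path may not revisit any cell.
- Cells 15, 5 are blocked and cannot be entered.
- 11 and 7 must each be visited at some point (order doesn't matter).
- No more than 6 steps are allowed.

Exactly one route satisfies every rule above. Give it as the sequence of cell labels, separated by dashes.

The 6-move cap with required stops at 11, 7 leaves no slack for detours.
Route from 1: 2× down (reaching 11), right to 12, up to 7, 2× right (reaching 9) — 6 moves in all.
Check: all required cells visited; 6 ≤ 6 moves.

1 - 6 - 11 - 12 - 7 - 8 - 9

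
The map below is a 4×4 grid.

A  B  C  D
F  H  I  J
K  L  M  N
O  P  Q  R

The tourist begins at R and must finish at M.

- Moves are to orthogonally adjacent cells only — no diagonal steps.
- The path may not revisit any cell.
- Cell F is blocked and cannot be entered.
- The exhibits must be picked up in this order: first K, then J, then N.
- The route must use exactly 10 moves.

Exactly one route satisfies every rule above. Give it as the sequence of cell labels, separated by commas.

The waypoints must appear in the order K, J, N, with no cell reused.
Route from R: 3× left (reaching O), up to K, right to L, up to H, 2× right (reaching J), down to N, left to M — 10 moves in all.
Check: order respected (K at step 4, J at step 8, N at step 9); 10 moves as required.

R, Q, P, O, K, L, H, I, J, N, M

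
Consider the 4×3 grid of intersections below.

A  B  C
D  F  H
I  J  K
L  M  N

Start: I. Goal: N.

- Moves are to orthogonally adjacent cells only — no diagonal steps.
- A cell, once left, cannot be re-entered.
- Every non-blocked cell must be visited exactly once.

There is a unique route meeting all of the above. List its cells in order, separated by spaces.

Need to visit all 12 open cells exactly once, starting at I and ending at N.
Cell A has only two open neighbours (D and B), so the path must pass straight through it: one of those is the cell it's entered from and the other is where it exits.
Route from I: down to L, right to M, 2× up (reaching F), left to D, up to A, 2× right (reaching C), 3× down (reaching N) — 11 moves in all.
Check: all 12 open cells covered.

I L M J F D A B C H K N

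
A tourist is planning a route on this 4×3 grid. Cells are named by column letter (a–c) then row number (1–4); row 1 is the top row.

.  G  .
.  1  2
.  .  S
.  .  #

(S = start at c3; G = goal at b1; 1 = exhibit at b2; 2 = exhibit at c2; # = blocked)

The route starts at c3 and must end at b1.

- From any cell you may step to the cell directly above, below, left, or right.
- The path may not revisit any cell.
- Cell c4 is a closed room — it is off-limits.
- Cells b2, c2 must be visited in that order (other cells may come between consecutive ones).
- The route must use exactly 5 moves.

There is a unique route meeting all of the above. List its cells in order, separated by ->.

c3 -> b3 -> b2 -> c2 -> c1 -> b1

The waypoints must appear in the order b2, c2, with no cell reused.
Route from c3: left to b3, up to b2, right to c2, up to c1, left to b1 — 5 moves in all.
Check: order respected (1 at step 2, 2 at step 3); 5 moves as required.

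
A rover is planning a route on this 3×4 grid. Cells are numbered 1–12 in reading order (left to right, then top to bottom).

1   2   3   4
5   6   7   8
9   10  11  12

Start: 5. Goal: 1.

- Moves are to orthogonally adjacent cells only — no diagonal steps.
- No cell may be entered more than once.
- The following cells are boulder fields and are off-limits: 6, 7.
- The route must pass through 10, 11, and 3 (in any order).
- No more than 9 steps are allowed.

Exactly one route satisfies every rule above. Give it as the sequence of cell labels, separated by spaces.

5 9 10 11 12 8 4 3 2 1

The 9-move cap with required stops at 10, 11, 3 leaves no slack for detours.
Route from 5: down to 9, 3× right (reaching 12), 2× up (reaching 4), 3× left (reaching 1) — 9 moves in all.
Check: all required cells visited; 9 ≤ 9 moves.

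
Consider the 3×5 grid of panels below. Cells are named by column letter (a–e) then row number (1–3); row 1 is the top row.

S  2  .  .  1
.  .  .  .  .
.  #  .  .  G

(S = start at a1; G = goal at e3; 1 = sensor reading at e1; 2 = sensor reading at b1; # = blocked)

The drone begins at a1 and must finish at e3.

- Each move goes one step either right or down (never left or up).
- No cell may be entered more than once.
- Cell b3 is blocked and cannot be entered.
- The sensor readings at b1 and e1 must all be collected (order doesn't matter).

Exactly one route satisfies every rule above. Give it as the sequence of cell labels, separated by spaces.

a1 b1 c1 d1 e1 e2 e3

Moves only go right or down, so the column and row indices never decrease.
Route from a1: 4× right (reaching e1), 2× down (reaching e3) — 6 moves in all.
Check: all required cells visited.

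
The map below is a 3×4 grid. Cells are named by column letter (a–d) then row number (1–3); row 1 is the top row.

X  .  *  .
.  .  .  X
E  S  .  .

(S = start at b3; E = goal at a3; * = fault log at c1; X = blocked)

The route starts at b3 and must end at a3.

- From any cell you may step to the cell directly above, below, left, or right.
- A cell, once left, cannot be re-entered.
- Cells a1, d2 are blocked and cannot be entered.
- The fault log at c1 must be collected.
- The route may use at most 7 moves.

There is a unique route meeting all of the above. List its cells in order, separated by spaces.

Any route must reach c1 and still end at a3 within 7 moves, so the order of the required stops is forced.
Route from b3: right to c3, 2× up (reaching c1), left to b1, down to b2, left to a2, down to a3 — 7 moves in all.
Check: all required cells visited; 7 ≤ 7 moves.

b3 c3 c2 c1 b1 b2 a2 a3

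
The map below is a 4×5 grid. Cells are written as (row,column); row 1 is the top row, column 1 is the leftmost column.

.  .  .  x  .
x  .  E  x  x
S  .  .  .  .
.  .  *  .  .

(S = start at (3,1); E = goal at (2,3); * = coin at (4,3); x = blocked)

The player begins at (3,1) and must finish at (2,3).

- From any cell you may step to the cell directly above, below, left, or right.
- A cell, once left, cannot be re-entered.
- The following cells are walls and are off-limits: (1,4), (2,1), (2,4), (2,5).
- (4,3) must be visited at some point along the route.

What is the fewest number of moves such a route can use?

Any route passes through (4,3) somewhere between (3,1) and (2,3). Summing Manhattan distances along the two legs ((3,1) → (4,3) → (2,3)) gives a lower bound of 3 + 2 = 5 moves.
A route of 5 moves achieves this: (3,1) → (4,1) → (4,2) → (4,3) → (3,3) → (2,3).
Since 5 matches the lower bound, it is optimal.

5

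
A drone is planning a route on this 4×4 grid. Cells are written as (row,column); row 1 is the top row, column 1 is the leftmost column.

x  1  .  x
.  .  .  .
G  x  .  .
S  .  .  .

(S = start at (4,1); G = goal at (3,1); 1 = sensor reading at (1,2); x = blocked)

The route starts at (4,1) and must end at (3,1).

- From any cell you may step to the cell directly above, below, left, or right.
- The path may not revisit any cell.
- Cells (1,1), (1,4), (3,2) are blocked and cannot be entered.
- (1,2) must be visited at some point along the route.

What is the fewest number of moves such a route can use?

Any route passes through (1,2) somewhere between (4,1) and (3,1). Summing Manhattan distances along the two legs ((4,1) → (1,2) → (3,1)) gives a lower bound of 4 + 3 = 7 moves.
The shortest route satisfying every rule uses 9 moves: (4,1) → (4,2) → (4,3) → (3,3) → (2,3) → (1,3) → (1,2) → (2,2) → (2,1) → (3,1).
The bound of 7 isn't tight here; checking systematically, no route of length 7 through 8 satisfies every constraint, so 9 is the minimum.

9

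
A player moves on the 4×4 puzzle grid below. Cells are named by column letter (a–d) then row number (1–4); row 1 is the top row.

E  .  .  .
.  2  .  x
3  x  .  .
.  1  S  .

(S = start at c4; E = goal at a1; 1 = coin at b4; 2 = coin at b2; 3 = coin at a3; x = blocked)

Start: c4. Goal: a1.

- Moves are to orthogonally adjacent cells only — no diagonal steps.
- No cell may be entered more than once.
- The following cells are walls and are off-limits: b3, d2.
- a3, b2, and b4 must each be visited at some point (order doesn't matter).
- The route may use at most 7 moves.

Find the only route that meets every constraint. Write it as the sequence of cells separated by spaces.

The budget equals the shortest possible length, so every move has to be on a shortest route through the required cells.
Route from c4: left 2 to a4, up 2 to a2, right 1 to b2, up 1 to b1, left 1 to a1 — 7 moves in all.
Check: all required cells visited; 7 ≤ 7 moves.

c4 b4 a4 a3 a2 b2 b1 a1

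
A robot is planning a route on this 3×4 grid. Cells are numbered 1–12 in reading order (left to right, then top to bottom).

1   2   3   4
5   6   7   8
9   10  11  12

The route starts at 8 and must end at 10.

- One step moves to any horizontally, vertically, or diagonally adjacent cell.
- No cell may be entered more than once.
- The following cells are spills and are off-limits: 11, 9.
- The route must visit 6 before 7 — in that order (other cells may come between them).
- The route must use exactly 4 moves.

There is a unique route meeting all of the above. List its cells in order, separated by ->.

The waypoints must appear in the order 6, 7, with no cell reused.
Route from 8: up-left to 3, down-left to 6, right to 7, down-left to 10 — 4 moves in all.
Check: order respected (6 at step 2, 7 at step 3); 4 moves as required.

8 -> 3 -> 6 -> 7 -> 10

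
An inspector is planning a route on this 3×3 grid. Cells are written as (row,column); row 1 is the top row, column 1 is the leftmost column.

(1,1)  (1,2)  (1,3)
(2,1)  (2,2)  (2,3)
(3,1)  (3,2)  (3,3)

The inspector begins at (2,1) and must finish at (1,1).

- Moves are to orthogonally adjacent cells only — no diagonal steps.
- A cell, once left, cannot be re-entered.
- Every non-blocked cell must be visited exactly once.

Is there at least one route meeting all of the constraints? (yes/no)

no

Colour the cells like a checkerboard: each orthogonal step flips colour, so a Hamiltonian route alternates colours. Here there are 5 cells of one colour and 4 of the other, with start on the opposite colour to the goal — the counts and endpoints can't be arranged into an alternating sequence of length 9, so no Hamiltonian route exists.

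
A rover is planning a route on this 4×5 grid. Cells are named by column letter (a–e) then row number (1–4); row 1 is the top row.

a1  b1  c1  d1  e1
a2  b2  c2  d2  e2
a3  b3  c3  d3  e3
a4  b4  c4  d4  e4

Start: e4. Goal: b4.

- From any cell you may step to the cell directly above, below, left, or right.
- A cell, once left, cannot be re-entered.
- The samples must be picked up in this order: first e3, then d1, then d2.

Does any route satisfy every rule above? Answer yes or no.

One route that works: e4 → e3 → e2 → e1 → d1 → d2 → d3 → d4 → c4 → b4.

yes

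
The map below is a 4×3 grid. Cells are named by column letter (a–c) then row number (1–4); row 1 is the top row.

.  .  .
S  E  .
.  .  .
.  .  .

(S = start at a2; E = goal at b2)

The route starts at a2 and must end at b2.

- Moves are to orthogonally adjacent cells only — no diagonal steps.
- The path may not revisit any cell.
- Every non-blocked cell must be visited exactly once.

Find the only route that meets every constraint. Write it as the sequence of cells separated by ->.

a2 -> a1 -> b1 -> c1 -> c2 -> c3 -> c4 -> b4 -> a4 -> a3 -> b3 -> b2

Need to visit all 12 open cells exactly once, starting at a2 and ending at b2.
Route from a2: up to a1, 2× right (reaching c1), 3× down (reaching c4), 2× left (reaching a4), up to a3, right to b3, up to b2 — 11 moves in all.
Check: all 12 open cells covered.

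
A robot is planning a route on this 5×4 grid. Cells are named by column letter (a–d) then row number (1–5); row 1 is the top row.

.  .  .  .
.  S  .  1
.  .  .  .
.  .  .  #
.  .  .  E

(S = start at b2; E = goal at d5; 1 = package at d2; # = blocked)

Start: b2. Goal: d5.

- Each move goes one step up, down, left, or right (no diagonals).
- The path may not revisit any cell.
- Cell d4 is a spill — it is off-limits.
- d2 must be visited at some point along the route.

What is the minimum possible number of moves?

Any route passes through d2 somewhere between b2 and d5. Summing Manhattan distances along the two legs (b2 → d2 → d5) gives a lower bound of 2 + 3 = 5 moves.
That bound ignores the blocked cells. Measuring each leg by the fewest moves that actually steer around them (b2→d2: 2; d2→d5: 5) raises the lower bound to 7.
A route of 7 moves exists: b2 → c2 → d2 → d3 → c3 → c4 → c5 → d5.
Since 7 matches that lower bound, it is optimal.

7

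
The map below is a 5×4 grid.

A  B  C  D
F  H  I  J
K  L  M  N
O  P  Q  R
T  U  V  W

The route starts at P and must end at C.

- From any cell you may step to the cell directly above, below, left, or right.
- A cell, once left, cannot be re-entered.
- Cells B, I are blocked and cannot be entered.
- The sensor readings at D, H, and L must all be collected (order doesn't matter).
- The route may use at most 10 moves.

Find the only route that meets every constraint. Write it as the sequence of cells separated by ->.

The 10-move cap with required stops at D, H, L leaves no slack for detours.
Route from P: left to O, 2× up (reaching F), right to H, down to L, 2× right (reaching N), 2× up (reaching D), left to C — 10 moves in all.
Check: all required cells visited; 10 ≤ 10 moves.

P -> O -> K -> F -> H -> L -> M -> N -> J -> D -> C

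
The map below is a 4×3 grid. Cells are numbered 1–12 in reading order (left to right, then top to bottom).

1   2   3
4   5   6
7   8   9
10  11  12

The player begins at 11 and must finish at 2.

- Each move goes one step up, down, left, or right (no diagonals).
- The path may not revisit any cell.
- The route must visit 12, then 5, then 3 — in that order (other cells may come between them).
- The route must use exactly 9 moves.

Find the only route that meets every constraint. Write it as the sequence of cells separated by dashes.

The waypoints must appear in the order 12, 5, 3, with no cell reused.
Route from 11: right to 12, up to 9, 2× left (reaching 7), up to 4, 2× right (reaching 6), up to 3, left to 2 — 9 moves in all.
Check: order respected (12 at step 1, 5 at step 6, 3 at step 8); 9 moves as required.

11 - 12 - 9 - 8 - 7 - 4 - 5 - 6 - 3 - 2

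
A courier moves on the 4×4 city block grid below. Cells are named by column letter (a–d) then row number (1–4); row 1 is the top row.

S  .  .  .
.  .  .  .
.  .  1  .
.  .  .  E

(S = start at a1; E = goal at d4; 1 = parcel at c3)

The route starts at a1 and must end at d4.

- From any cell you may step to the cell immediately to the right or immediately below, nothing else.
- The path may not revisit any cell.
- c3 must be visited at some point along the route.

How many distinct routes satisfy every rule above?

A right/down-only route from a1 to d4 makes exactly 3 down-moves and 3 right-moves in some order.
With no other constraints that would be C(6,3) = 20 routes.
Split at c3 and multiply the segment counts: a1→c3: 6; c3→d4: 2; product = 12.
That gives 12 routes.

12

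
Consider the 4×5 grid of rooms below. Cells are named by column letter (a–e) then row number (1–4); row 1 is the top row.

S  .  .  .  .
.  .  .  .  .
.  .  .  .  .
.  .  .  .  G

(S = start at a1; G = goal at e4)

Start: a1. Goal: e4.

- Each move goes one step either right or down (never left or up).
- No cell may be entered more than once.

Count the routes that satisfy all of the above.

A right/down-only route from a1 to e4 makes exactly 3 down-moves and 4 right-moves in some order.
With no other constraints that would be C(7,3) = 35 routes.
That gives 35 routes.

35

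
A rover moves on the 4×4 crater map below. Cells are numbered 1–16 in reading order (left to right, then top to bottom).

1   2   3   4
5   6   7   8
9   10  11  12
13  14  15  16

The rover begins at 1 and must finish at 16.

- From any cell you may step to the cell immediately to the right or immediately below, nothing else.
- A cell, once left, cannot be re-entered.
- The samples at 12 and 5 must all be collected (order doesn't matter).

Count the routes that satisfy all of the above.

A right/down-only route from 1 to 16 makes exactly 3 down-moves and 3 right-moves in some order.
With no other constraints that would be C(6,3) = 20 routes.
A monotone route can only reach the required cells in the order 5, 12, so split there and multiply the segment counts: 1→5: 1; 5→12: 4; 12→16: 1; product = 4.
That gives 4 routes.

4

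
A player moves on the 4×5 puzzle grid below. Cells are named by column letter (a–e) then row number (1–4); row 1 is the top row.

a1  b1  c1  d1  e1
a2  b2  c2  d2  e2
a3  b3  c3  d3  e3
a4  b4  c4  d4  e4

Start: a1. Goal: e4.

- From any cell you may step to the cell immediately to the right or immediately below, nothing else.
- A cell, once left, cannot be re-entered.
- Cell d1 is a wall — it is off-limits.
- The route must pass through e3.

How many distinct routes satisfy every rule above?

12

A right/down-only route from a1 to e4 makes exactly 3 down-moves and 4 right-moves in some order.
With no other constraints that would be C(7,3) = 35 routes.
Split at e3 and multiply the segment counts (each segment already excludes blocked cells): a1→e3: 12; e3→e4: 1; product = 12.
That gives 12 routes.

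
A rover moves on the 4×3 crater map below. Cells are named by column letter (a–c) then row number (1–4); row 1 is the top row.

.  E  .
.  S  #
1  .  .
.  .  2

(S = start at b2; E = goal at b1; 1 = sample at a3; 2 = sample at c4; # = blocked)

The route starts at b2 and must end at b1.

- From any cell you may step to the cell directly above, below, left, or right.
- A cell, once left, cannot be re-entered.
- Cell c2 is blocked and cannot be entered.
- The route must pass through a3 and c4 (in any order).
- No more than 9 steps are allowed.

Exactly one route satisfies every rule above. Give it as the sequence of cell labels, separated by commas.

b2, b3, c3, c4, b4, a4, a3, a2, a1, b1

The budget equals the shortest possible length, so every move has to be on a shortest route through the required cells.
Route from b2: down 1 to b3, right 1 to c3, down 1 to c4, left 2 to a4, up 3 to a1, right 1 to b1 — 9 moves in all.
Check: all required cells visited; 9 ≤ 9 moves.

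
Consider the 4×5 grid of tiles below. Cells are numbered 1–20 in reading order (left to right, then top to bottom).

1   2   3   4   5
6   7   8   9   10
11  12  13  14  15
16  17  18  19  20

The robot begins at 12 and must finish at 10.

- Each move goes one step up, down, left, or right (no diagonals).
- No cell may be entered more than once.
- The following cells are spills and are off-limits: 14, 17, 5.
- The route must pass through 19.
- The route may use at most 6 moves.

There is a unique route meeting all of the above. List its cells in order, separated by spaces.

12 13 18 19 20 15 10

Any route must reach 19 and still end at 10 within 6 moves, so the order of the required stops is forced.
Route from 12: right 1 to 13, down 1 to 18, right 2 to 20, up 2 to 10 — 6 moves in all.
Check: all required cells visited; 6 ≤ 6 moves.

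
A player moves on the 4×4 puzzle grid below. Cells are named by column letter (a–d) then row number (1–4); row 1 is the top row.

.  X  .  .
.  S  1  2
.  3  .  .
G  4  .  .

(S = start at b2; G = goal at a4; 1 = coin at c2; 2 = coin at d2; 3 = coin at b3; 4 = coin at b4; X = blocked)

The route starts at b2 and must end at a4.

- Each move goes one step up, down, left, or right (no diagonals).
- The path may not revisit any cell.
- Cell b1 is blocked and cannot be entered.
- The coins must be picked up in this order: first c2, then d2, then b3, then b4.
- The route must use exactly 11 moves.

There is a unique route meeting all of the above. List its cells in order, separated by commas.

b2, c2, c1, d1, d2, d3, d4, c4, c3, b3, b4, a4

The waypoints must appear in the order c2, d2, b3, b4, with no cell reused.
Route from b2: right to c2, up to c1, right to d1, 3× down (reaching d4), left to c4, up to c3, left to b3, down to b4, left to a4 — 11 moves in all.
Check: order respected (1 at step 1, 2 at step 4, 3 at step 9, 4 at step 10); 11 moves as required.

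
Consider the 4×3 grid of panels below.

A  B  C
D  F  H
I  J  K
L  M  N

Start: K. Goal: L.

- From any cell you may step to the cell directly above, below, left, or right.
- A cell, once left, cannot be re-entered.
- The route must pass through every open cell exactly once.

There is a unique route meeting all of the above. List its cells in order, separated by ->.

K -> N -> M -> J -> F -> H -> C -> B -> A -> D -> I -> L

Need to visit all 12 open cells exactly once, starting at K and ending at L.
Route from K: down to N, left to M, 2× up (reaching F), right to H, up to C, 2× left (reaching A), 3× down (reaching L) — 11 moves in all.
Check: all 12 open cells covered.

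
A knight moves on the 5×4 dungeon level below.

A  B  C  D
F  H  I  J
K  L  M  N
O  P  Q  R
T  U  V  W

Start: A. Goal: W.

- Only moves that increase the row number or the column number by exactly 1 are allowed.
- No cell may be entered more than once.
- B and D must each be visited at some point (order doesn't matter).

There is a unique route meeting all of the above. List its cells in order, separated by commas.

Moves only go right or down, so the column and row indices never decrease.
Route from A: right 3 to D, down 4 to W — 7 moves in all.
Check: all required cells visited.

A, B, C, D, J, N, R, W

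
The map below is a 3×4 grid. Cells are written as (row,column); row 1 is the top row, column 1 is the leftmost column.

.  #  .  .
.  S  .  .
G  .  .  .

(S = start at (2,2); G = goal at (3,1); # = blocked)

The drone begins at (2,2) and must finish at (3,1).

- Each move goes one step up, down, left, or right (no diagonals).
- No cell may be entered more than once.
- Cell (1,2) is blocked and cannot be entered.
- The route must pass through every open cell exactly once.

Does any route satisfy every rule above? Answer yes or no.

no

Cell (1,1) has only one open neighbour but is neither the start nor the goal, so a Hamiltonian route would have to both enter and leave it through the same neighbour — impossible without revisiting.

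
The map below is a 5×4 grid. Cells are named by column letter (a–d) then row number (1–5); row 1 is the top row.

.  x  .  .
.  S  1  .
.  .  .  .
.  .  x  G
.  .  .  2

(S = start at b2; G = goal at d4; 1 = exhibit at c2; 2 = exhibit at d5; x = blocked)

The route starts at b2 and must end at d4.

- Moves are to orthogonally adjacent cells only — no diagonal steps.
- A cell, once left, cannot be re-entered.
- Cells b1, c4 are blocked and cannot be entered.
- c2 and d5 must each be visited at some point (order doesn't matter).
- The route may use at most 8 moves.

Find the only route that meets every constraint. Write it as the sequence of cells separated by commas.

The 8-move cap with required stops at c2, d5 leaves no slack for detours.
Route from b2: right to c2, down to c3, left to b3, 2× down (reaching b5), 2× right (reaching d5), up to d4 — 8 moves in all.
Check: all required cells visited; 8 ≤ 8 moves.

b2, c2, c3, b3, b4, b5, c5, d5, d4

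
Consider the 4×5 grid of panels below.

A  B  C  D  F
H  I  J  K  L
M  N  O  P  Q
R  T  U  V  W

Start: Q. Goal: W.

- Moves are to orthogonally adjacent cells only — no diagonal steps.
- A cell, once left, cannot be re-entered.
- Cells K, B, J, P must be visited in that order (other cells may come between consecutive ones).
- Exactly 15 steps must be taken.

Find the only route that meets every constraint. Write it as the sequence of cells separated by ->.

The waypoints must appear in the order K, B, J, P, with no cell reused.
Route from Q: up to L, left to K, up to D, 3× left (reaching A), 2× down (reaching M), right to N, up to I, right to J, down to O, right to P, down to V, right to W — 15 moves in all.
Check: order respected (K at step 2, B at step 5, J at step 11, P at step 13); 15 moves as required.

Q -> L -> K -> D -> C -> B -> A -> H -> M -> N -> I -> J -> O -> P -> V -> W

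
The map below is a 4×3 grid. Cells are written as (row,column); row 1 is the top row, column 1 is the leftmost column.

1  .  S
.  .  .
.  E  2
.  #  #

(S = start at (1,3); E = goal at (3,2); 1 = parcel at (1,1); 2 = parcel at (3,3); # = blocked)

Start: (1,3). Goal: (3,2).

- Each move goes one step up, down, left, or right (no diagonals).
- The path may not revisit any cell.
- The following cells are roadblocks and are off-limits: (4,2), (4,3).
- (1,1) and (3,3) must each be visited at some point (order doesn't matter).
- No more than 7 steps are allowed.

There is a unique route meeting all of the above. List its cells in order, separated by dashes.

(1,3) - (1,2) - (1,1) - (2,1) - (2,2) - (2,3) - (3,3) - (3,2)

The 7-move cap with required stops at (1,1), (3,3) leaves no slack for detours.
Route from (1,3): 2× left (reaching (1,1)), down to (2,1), 2× right (reaching (2,3)), down to (3,3), left to (3,2) — 7 moves in all.
Check: all required cells visited; 7 ≤ 7 moves.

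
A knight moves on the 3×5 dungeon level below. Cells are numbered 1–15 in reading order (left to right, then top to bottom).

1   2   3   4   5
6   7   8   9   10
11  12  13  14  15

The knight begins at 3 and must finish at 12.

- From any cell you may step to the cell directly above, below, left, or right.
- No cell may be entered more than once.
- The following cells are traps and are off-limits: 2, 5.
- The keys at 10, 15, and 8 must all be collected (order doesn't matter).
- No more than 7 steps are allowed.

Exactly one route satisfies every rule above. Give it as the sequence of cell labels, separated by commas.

3, 8, 9, 10, 15, 14, 13, 12

Any route must reach 10, 15, and 8 and still end at 12 within 7 moves, so the order of the required stops is forced.
Route from 3: down 1 to 8, right 2 to 10, down 1 to 15, left 3 to 12 — 7 moves in all.
Check: all required cells visited; 7 ≤ 7 moves.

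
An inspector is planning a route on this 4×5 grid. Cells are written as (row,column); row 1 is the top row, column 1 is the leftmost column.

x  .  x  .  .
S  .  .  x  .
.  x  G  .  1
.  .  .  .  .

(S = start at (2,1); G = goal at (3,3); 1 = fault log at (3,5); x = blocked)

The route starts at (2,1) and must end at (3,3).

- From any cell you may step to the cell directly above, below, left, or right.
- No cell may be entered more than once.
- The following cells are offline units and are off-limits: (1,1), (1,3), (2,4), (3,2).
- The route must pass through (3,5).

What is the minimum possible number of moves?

9

Any route passes through (3,5) somewhere between (2,1) and (3,3). Summing Manhattan distances along the two legs ((2,1) → (3,5) → (3,3)) gives a lower bound of 5 + 2 = 7 moves.
The shortest route satisfying every rule uses 9 moves: (2,1) → (3,1) → (4,1) → (4,2) → (4,3) → (4,4) → (4,5) → (3,5) → (3,4) → (3,3).
The bound of 7 isn't tight here; checking systematically, no route of length 7 through 8 satisfies every constraint, so 9 is the minimum.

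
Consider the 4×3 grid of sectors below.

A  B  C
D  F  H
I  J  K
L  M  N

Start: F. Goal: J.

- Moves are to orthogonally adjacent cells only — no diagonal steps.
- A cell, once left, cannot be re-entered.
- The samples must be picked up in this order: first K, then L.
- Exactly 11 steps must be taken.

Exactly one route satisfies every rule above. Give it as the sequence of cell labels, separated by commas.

F, D, A, B, C, H, K, N, M, L, I, J

The waypoints must appear in the order K, L, with no cell reused.
Route from F: left to D, up to A, 2× right (reaching C), 3× down (reaching N), 2× left (reaching L), up to I, right to J — 11 moves in all.
Check: order respected (K at step 6, L at step 9); 11 moves as required.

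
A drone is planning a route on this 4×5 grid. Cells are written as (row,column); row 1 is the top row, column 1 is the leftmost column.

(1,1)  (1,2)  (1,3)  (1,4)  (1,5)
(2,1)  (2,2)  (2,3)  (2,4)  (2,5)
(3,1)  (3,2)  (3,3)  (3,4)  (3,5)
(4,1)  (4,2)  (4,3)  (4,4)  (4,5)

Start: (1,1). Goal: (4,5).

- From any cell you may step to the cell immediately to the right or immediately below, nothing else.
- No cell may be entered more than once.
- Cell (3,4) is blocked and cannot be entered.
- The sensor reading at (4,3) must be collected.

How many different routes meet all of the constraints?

10

A right/down-only route from (1,1) to (4,5) makes exactly 3 down-moves and 4 right-moves in some order.
With no other constraints that would be C(7,3) = 35 routes.
Split at (4,3) and multiply the segment counts (each segment already excludes blocked cells): (1,1)→(4,3): 10; (4,3)→(4,5): 1; product = 10.
That gives 10 routes.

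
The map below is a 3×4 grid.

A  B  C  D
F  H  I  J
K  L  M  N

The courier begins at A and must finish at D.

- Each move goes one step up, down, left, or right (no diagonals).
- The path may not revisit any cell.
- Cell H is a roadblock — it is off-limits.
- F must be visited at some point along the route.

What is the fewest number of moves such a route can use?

7

Any route passes through F somewhere between A and D. Summing Manhattan distances along the two legs (A → F → D) gives a lower bound of 1 + 4 = 5 moves.
The shortest route satisfying every rule uses 7 moves: A → F → K → L → M → I → C → D.
The bound of 5 isn't tight here; checking systematically, no route of length 5 through 6 satisfies every constraint, so 7 is the minimum.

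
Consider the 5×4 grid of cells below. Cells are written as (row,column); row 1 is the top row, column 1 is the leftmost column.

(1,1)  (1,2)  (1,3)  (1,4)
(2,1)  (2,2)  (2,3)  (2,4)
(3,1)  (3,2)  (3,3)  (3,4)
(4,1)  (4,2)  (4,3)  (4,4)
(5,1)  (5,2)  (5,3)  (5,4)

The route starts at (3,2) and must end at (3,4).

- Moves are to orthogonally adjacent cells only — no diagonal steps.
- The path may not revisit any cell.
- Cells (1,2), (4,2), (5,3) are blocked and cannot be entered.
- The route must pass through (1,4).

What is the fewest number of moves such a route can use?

6

Any route passes through (1,4) somewhere between (3,2) and (3,4). Summing Manhattan distances along the two legs ((3,2) → (1,4) → (3,4)) gives a lower bound of 4 + 2 = 6 moves.
A route of 6 moves achieves this: (3,2) → (2,2) → (2,3) → (1,3) → (1,4) → (2,4) → (3,4).
Since 6 matches the lower bound, it is optimal.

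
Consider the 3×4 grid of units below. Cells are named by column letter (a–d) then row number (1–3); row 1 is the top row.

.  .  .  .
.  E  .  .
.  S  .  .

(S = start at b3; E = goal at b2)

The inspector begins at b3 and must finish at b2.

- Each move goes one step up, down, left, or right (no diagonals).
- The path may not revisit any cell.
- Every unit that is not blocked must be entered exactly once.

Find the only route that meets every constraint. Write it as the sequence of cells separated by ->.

b3 -> a3 -> a2 -> a1 -> b1 -> c1 -> d1 -> d2 -> d3 -> c3 -> c2 -> b2

Need to visit all 12 open cells exactly once, starting at b3 and ending at b2.
Cell a3 has only two open neighbours (a2 and b3), so the path must pass straight through it: one of those is the cell it's entered from and the other is where it exits.
Route from b3: left to a3, 2× up (reaching a1), 3× right (reaching d1), 2× down (reaching d3), left to c3, up to c2, left to b2 — 11 moves in all.
Check: all 12 open cells covered.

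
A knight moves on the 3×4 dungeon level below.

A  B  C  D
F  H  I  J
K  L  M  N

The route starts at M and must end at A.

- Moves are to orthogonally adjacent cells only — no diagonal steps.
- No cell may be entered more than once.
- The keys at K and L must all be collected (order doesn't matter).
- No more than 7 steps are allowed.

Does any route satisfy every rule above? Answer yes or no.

yes

One route that works: M → L → K → F → A.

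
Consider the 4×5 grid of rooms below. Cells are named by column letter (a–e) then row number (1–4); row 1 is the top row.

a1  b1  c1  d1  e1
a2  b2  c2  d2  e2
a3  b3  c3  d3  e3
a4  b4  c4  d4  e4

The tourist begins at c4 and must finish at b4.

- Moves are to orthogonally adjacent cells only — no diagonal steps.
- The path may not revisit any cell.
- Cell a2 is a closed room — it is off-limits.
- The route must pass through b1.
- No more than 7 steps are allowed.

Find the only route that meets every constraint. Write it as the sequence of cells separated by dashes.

Any route must reach b1 and still end at b4 within 7 moves, so the order of the required stops is forced.
Route from c4: up 3 to c1, left 1 to b1, down 3 to b4 — 7 moves in all.
Check: all required cells visited; 7 ≤ 7 moves.

c4 - c3 - c2 - c1 - b1 - b2 - b3 - b4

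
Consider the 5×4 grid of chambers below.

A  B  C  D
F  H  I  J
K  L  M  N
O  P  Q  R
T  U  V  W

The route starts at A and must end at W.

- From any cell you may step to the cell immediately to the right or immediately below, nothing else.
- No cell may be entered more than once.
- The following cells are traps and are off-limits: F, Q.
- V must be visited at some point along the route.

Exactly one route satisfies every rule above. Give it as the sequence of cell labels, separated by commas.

Moves only go right or down, so the column and row indices never decrease.
Route from A: right 1 to B, down 4 to U, right 2 to W — 7 moves in all.
Check: all required cells visited.

A, B, H, L, P, U, V, W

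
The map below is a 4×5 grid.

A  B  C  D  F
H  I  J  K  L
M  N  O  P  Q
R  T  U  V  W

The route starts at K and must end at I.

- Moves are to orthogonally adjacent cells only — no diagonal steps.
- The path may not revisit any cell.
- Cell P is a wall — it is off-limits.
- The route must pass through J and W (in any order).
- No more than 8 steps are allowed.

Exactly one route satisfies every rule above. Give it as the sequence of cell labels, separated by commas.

K, L, Q, W, V, U, O, J, I

The budget equals the shortest possible length, so every move has to be on a shortest route through the required cells.
Route from K: right 1 to L, down 2 to W, left 2 to U, up 2 to J, left 1 to I — 8 moves in all.
Check: all required cells visited; 8 ≤ 8 moves.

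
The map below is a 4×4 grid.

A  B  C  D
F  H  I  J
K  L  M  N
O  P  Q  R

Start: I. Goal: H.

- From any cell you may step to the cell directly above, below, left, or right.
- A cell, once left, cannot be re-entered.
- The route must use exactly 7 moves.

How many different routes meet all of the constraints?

14

Need simple routes of exactly 7 moves from I to H (Manhattan distance 1, so 3 moves are spent on a detour and 3 undoing it).
Branch systematically from the start, pruning whenever the remaining move budget drops below the Manhattan distance to H or differs from it in parity. Grouping the completions by first move — via C: 2; via M: 7; via J: 5 (no valid completion starts via H) — and summing: 2 + 7 + 5 = 14.
That gives 14 routes.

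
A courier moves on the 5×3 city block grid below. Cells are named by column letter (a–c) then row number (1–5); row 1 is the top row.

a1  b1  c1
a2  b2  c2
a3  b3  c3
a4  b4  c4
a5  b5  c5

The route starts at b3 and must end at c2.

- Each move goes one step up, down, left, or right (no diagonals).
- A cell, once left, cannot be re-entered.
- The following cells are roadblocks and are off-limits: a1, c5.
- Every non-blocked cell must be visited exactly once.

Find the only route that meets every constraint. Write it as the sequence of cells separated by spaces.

Need to visit all 13 open cells exactly once, starting at b3 and ending at c2.
Route from b3: right 1 to c3, down 1 to c4, left 1 to b4, down 1 to b5, left 1 to a5, up 3 to a2, right 1 to b2, up 1 to b1, right 1 to c1, down 1 to c2 — 12 moves in all.
Check: all 13 open cells covered.

b3 c3 c4 b4 b5 a5 a4 a3 a2 b2 b1 c1 c2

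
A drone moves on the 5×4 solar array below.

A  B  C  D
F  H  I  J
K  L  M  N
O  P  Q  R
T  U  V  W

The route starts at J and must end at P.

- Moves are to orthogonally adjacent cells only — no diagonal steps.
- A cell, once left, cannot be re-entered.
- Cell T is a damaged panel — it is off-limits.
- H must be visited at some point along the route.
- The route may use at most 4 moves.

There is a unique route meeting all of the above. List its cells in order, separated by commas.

J, I, H, L, P

The 4-move cap with required stops at H leaves no slack for detours.
Route from J: 2× left (reaching H), 2× down (reaching P) — 4 moves in all.
Check: all required cells visited; 4 ≤ 4 moves.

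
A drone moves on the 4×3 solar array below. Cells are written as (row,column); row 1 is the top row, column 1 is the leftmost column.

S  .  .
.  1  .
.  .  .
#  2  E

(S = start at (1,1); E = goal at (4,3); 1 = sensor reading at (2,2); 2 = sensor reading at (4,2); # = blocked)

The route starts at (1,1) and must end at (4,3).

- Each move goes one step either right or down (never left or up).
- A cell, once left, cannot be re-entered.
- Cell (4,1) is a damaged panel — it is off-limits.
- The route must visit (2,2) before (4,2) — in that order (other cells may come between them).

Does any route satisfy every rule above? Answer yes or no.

One route that works: (1,1) → (2,1) → (2,2) → (3,2) → (4,2) → (4,3).

yes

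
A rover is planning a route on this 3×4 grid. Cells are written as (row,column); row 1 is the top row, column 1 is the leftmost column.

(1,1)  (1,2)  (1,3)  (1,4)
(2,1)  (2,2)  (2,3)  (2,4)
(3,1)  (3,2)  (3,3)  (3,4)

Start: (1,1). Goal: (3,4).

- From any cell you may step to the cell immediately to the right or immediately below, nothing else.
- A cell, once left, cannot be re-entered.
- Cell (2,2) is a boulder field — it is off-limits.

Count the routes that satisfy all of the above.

4

A right/down-only route from (1,1) to (3,4) makes exactly 2 down-moves and 3 right-moves in some order.
With no other constraints that would be C(5,2) = 10 routes.
Subtract routes through each blocked cell (inclusion–exclusion for overlaps): − through (2,2): 6 → 4.
That gives 4 routes.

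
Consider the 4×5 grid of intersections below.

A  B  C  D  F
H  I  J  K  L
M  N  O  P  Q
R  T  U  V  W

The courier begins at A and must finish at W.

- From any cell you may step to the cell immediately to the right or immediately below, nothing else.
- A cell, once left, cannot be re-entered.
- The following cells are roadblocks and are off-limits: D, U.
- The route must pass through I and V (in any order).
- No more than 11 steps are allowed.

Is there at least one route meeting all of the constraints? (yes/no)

One route that works: A → H → I → N → O → P → V → W.

yes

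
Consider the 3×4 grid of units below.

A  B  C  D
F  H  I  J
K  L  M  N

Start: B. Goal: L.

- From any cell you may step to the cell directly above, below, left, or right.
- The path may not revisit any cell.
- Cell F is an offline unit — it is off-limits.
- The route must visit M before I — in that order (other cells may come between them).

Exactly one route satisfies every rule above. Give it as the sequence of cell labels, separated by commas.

The waypoints must appear in the order M, I, with no cell reused.
Route from B: right 2 to D, down 2 to N, left 1 to M, up 1 to I, left 1 to H, down 1 to L — 8 moves in all.
Check: order respected (M at step 5, I at step 6).

B, C, D, J, N, M, I, H, L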